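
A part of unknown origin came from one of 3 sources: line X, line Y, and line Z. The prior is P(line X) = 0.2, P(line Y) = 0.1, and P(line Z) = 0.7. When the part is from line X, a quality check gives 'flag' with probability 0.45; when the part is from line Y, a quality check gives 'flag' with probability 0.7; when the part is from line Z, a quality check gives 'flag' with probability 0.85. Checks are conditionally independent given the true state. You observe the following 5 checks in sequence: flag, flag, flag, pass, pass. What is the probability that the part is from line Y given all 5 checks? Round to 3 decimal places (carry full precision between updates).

After 'flag': normaliser = 0.45·0.2000 + 0.7·0.1000 + 0.85·0.7000; P(line X) ≈ 0.1192, P(line Y) ≈ 0.0927, P(line Z) ≈ 0.7881
After 'flag': normaliser = 0.45·0.1192 + 0.7·0.0927 + 0.85·0.7881; P(line X) ≈ 0.0680, P(line Y) ≈ 0.0823, P(line Z) ≈ 0.8496
After 'flag': normaliser = 0.45·0.0680 + 0.7·0.0823 + 0.85·0.8496; P(line X) ≈ 0.0378, P(line Y) ≈ 0.0711, P(line Z) ≈ 0.8911
After 'pass': normaliser = 0.55·0.0378 + 0.3·0.0711 + 0.15·0.8911; P(line X) ≈ 0.1182, P(line Y) ≈ 0.1213, P(line Z) ≈ 0.7604
After 'pass': normaliser = 0.55·0.1182 + 0.3·0.1213 + 0.15·0.7604; P(line X) ≈ 0.3017, P(line Y) ≈ 0.1689, P(line Z) ≈ 0.5293

0.169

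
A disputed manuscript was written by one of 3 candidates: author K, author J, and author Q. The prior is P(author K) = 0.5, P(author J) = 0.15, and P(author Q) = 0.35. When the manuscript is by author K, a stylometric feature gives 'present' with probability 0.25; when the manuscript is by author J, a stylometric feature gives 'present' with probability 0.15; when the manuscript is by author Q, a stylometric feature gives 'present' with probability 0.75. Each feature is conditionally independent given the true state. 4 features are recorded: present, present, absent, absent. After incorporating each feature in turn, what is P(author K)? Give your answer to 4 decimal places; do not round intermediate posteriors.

Each posterior becomes the prior for the next update.
After 'present': normaliser = 0.25·0.5000 + 0.15·0.1500 + 0.75·0.3500; P(author K) ≈ 0.3049, P(author J) ≈ 0.0549, P(author Q) ≈ 0.6402
After 'present': normaliser = 0.25·0.3049 + 0.15·0.0549 + 0.75·0.6402; P(author K) ≈ 0.1350, P(author J) ≈ 0.0146, P(author Q) ≈ 0.8504
After 'absent': normaliser = 0.75·0.1350 + 0.85·0.0146 + 0.25·0.8504; P(author K) ≈ 0.3103, P(author J) ≈ 0.0380, P(author Q) ≈ 0.6517
After 'absent': normaliser = 0.75·0.3103 + 0.85·0.0380 + 0.25·0.6517; P(author K) ≈ 0.5439, P(author J) ≈ 0.0754, P(author Q) ≈ 0.3807

0.5439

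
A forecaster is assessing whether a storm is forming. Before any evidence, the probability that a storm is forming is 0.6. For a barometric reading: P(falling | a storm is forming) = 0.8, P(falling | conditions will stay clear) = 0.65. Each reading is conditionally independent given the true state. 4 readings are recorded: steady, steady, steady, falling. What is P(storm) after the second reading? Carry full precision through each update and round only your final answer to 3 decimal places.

0.329

After 'steady': P(storm) = 0.2·0.6000 / (0.2·0.6000 + 0.35·0.4000) ≈ 0.4615
After 'steady': P(storm) = 0.2·0.4615 / (0.2·0.4615 + 0.35·0.5385) ≈ 0.3288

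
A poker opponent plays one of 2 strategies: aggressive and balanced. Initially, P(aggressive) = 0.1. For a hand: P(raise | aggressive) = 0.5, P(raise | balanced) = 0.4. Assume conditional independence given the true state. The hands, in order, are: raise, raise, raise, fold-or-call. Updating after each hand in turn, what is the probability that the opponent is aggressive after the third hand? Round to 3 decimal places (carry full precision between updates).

0.178

Each posterior becomes the prior for the next update.
After 'raise': P(aggressive) = 0.5·0.1000 / (0.5·0.1000 + 0.4·0.9000) ≈ 0.1220
After 'raise': P(aggressive) = 0.5·0.1220 / (0.5·0.1220 + 0.4·0.8780) ≈ 0.1479
After 'raise': P(aggressive) = 0.5·0.1479 / (0.5·0.1479 + 0.4·0.8521) ≈ 0.1783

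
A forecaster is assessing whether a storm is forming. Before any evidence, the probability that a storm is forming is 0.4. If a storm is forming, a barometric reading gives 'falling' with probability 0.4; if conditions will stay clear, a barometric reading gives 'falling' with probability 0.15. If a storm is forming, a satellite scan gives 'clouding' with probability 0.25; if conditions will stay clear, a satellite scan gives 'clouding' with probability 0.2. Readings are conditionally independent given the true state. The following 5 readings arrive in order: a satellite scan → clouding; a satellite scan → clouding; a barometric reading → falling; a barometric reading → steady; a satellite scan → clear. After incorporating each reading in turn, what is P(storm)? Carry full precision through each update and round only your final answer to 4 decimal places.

0.6477

After a satellite scan='clouding': P(storm) = 0.25·0.4000 / (0.25·0.4000 + 0.2·0.6000) ≈ 0.4545
After a satellite scan='clouding': P(storm) = 0.25·0.4545 / (0.25·0.4545 + 0.2·0.5455) ≈ 0.5102
After a barometric reading='falling': P(storm) = 0.4·0.5102 / (0.4·0.5102 + 0.15·0.4898) ≈ 0.7353
After a barometric reading='steady': P(storm) = 0.6·0.7353 / (0.6·0.7353 + 0.85·0.2647) ≈ 0.6623
After a satellite scan='clear': P(storm) = 0.75·0.6623 / (0.75·0.6623 + 0.8·0.3377) ≈ 0.6477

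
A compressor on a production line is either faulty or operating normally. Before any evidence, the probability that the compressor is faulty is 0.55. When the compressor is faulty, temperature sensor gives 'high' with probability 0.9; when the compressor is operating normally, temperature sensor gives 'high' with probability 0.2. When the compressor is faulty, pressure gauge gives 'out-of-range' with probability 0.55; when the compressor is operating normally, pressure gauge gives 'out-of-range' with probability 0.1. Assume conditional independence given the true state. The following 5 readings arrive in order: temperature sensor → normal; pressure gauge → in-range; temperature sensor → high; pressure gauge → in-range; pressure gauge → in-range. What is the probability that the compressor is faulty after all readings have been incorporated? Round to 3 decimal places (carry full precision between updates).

After temperature sensor='normal': P(faulty) = 0.1·0.5500 / (0.1·0.5500 + 0.8·0.4500) ≈ 0.1325
After pressure gauge='in-range': P(faulty) = 0.45·0.1325 / (0.45·0.1325 + 0.9·0.8675) ≈ 0.0710
After temperature sensor='high': P(faulty) = 0.9·0.0710 / (0.9·0.0710 + 0.2·0.9290) ≈ 0.2558
After pressure gauge='in-range': P(faulty) = 0.45·0.2558 / (0.45·0.2558 + 0.9·0.7442) ≈ 0.1467
After pressure gauge='in-range': P(faulty) = 0.45·0.1467 / (0.45·0.1467 + 0.9·0.8533) ≈ 0.0791

0.079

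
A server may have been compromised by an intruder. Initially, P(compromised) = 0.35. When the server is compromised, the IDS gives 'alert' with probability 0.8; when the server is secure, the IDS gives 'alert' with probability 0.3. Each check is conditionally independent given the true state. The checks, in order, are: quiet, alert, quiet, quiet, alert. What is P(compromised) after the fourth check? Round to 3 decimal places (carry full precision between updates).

0.032

Apply Bayes' rule sequentially, carrying P(compromised) forward.
After 'quiet': P(compromised) = 0.2·0.3500 / (0.2·0.3500 + 0.7·0.6500) ≈ 0.1333
After 'alert': P(compromised) = 0.8·0.1333 / (0.8·0.1333 + 0.3·0.8667) ≈ 0.2909
After 'quiet': P(compromised) = 0.2·0.2909 / (0.2·0.2909 + 0.7·0.7091) ≈ 0.1049
After 'quiet': P(compromised) = 0.2·0.1049 / (0.2·0.1049 + 0.7·0.8951) ≈ 0.0324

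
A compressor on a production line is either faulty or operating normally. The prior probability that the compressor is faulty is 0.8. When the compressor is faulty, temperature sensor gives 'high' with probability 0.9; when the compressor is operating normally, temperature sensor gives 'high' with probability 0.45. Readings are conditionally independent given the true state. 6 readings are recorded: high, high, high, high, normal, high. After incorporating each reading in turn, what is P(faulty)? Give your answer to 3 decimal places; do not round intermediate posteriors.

0.959

After 'high': P(faulty) = 0.9·0.8000 / (0.9·0.8000 + 0.45·0.2000) ≈ 0.8889
After 'high': P(faulty) = 0.9·0.8889 / (0.9·0.8889 + 0.45·0.1111) ≈ 0.9412
After 'high': P(faulty) = 0.9·0.9412 / (0.9·0.9412 + 0.45·0.0588) ≈ 0.9697
After 'high': P(faulty) = 0.9·0.9697 / (0.9·0.9697 + 0.45·0.0303) ≈ 0.9846
After 'normal': P(faulty) = 0.1·0.9846 / (0.1·0.9846 + 0.55·0.0154) ≈ 0.9209
After 'high': P(faulty) = 0.9·0.9209 / (0.9·0.9209 + 0.45·0.0791) ≈ 0.9588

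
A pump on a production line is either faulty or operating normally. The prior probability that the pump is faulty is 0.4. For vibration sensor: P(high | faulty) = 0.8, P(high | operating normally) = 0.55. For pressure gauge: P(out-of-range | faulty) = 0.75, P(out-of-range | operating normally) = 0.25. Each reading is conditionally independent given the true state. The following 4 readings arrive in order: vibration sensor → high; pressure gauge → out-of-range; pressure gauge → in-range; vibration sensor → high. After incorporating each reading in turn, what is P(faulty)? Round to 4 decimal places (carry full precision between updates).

Each posterior becomes the prior for the next update.
After vibration sensor='high': P(faulty) = 0.8·0.4000 / (0.8·0.4000 + 0.55·0.6000) ≈ 0.4923
After pressure gauge='out-of-range': P(faulty) = 0.75·0.4923 / (0.75·0.4923 + 0.25·0.5077) ≈ 0.7442
After pressure gauge='in-range': P(faulty) = 0.25·0.7442 / (0.25·0.7442 + 0.75·0.2558) ≈ 0.4923
After vibration sensor='high': P(faulty) = 0.8·0.4923 / (0.8·0.4923 + 0.55·0.5077) ≈ 0.5851

0.5851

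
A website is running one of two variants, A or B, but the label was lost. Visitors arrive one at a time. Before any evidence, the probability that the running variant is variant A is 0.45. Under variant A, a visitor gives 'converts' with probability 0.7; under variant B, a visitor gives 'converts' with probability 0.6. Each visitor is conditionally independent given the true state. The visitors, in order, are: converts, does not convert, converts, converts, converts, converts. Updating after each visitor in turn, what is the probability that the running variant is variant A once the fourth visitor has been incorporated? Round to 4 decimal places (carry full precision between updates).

After 'converts': P(A) = 0.7·0.4500 / (0.7·0.4500 + 0.6·0.5500) ≈ 0.4884
After 'does not convert': P(A) = 0.3·0.4884 / (0.3·0.4884 + 0.4·0.5116) ≈ 0.4172
After 'converts': P(A) = 0.7·0.4172 / (0.7·0.4172 + 0.6·0.5828) ≈ 0.4551
After 'converts': P(A) = 0.7·0.4551 / (0.7·0.4551 + 0.6·0.5449) ≈ 0.4935

0.4935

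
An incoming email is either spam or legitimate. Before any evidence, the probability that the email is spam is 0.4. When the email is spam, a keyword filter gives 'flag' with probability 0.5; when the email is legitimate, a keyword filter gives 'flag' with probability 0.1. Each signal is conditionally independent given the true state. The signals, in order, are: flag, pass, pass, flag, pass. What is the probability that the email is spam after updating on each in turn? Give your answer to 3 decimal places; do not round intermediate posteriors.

Each posterior becomes the prior for the next update.
After 'flag': P(spam) = 0.5·0.4000 / (0.5·0.4000 + 0.1·0.6000) ≈ 0.7692
After 'pass': P(spam) = 0.5·0.7692 / (0.5·0.7692 + 0.9·0.2308) ≈ 0.6494
After 'pass': P(spam) = 0.5·0.6494 / (0.5·0.6494 + 0.9·0.3506) ≈ 0.5071
After 'flag': P(spam) = 0.5·0.5071 / (0.5·0.5071 + 0.1·0.4929) ≈ 0.8372
After 'pass': P(spam) = 0.5·0.8372 / (0.5·0.8372 + 0.9·0.1628) ≈ 0.7408

0.741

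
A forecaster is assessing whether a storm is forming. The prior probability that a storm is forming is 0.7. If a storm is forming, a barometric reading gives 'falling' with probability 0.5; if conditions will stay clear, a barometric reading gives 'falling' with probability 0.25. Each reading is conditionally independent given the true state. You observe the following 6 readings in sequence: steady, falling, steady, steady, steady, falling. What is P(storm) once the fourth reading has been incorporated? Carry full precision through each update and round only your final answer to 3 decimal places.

0.580

After 'steady': P(storm) = 0.5·0.7000 / (0.5·0.7000 + 0.75·0.3000) ≈ 0.6087
After 'falling': P(storm) = 0.5·0.6087 / (0.5·0.6087 + 0.25·0.3913) ≈ 0.7568
After 'steady': P(storm) = 0.5·0.7568 / (0.5·0.7568 + 0.75·0.2432) ≈ 0.6747
After 'steady': P(storm) = 0.5·0.6747 / (0.5·0.6747 + 0.75·0.3253) ≈ 0.5803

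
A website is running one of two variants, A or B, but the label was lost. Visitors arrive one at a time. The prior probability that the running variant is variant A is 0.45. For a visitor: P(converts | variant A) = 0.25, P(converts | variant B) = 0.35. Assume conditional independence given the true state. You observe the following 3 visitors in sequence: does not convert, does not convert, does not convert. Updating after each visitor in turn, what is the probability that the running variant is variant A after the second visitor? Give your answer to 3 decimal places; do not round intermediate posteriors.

0.521

After 'does not convert': P(A) = 0.75·0.4500 / (0.75·0.4500 + 0.65·0.5500) ≈ 0.4856
After 'does not convert': P(A) = 0.75·0.4856 / (0.75·0.4856 + 0.65·0.5144) ≈ 0.5214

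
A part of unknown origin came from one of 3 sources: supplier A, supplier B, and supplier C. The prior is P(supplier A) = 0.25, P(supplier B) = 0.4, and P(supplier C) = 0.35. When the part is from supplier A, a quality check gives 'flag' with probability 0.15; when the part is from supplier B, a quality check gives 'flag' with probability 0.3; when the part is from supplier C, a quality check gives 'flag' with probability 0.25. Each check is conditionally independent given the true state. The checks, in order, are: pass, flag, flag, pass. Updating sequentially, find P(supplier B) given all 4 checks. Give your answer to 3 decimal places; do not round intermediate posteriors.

0.519

After 'pass': normaliser = 0.85·0.2500 + 0.7·0.4000 + 0.75·0.3500; P(supplier A) ≈ 0.2815, P(supplier B) ≈ 0.3709, P(supplier C) ≈ 0.3477
After 'flag': normaliser = 0.15·0.2815 + 0.3·0.3709 + 0.25·0.3477; P(supplier A) ≈ 0.1756, P(supplier B) ≈ 0.4628, P(supplier C) ≈ 0.3616
After 'flag': normaliser = 0.15·0.1756 + 0.3·0.4628 + 0.25·0.3616; P(supplier A) ≈ 0.1031, P(supplier B) ≈ 0.5432, P(supplier C) ≈ 0.3537
After 'pass': normaliser = 0.85·0.1031 + 0.7·0.5432 + 0.75·0.3537; P(supplier A) ≈ 0.1195, P(supplier B) ≈ 0.5187, P(supplier C) ≈ 0.3618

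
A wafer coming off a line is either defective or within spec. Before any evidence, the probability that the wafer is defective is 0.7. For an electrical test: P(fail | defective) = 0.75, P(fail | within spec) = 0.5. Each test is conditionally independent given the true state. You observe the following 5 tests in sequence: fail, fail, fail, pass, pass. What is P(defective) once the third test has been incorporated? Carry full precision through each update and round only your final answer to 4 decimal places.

Each posterior becomes the prior for the next update.
After 'fail': P(defective) = 0.75·0.7000 / (0.75·0.7000 + 0.5·0.3000) ≈ 0.7778
After 'fail': P(defective) = 0.75·0.7778 / (0.75·0.7778 + 0.5·0.2222) ≈ 0.8400
After 'fail': P(defective) = 0.75·0.8400 / (0.75·0.8400 + 0.5·0.1600) ≈ 0.8873

0.8873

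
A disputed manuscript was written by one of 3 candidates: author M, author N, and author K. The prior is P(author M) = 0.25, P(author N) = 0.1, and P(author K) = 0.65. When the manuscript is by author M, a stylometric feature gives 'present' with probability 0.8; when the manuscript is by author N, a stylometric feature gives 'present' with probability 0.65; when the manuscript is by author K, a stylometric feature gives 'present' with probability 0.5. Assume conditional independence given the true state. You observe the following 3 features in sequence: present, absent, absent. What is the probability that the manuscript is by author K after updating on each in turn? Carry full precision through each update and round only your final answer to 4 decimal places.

0.8358

Apply Bayes' rule sequentially, carrying P(author K) forward.
After 'present': normaliser = 0.8·0.2500 + 0.65·0.1000 + 0.5·0.6500; P(author M) ≈ 0.3390, P(author N) ≈ 0.1102, P(author K) ≈ 0.5508
After 'absent': normaliser = 0.2·0.3390 + 0.35·0.1102 + 0.5·0.5508; P(author M) ≈ 0.1776, P(author N) ≈ 0.1010, P(author K) ≈ 0.7214
After 'absent': normaliser = 0.2·0.1776 + 0.35·0.1010 + 0.5·0.7214; P(author M) ≈ 0.0823, P(author N) ≈ 0.0819, P(author K) ≈ 0.8358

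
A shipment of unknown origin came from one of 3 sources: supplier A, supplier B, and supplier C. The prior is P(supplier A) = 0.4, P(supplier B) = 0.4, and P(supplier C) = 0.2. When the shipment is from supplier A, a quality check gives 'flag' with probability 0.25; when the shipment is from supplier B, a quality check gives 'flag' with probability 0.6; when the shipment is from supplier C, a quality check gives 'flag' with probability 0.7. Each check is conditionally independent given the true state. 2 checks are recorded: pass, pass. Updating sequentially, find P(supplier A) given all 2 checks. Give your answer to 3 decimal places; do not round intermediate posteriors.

Apply Bayes' rule sequentially, carrying P(supplier A) forward.
After 'pass': normaliser = 0.75·0.4000 + 0.4·0.4000 + 0.3·0.2000; P(supplier A) ≈ 0.5769, P(supplier B) ≈ 0.3077, P(supplier C) ≈ 0.1154
After 'pass': normaliser = 0.75·0.5769 + 0.4·0.3077 + 0.3·0.1154; P(supplier A) ≈ 0.7329, P(supplier B) ≈ 0.2085, P(supplier C) ≈ 0.0586

0.733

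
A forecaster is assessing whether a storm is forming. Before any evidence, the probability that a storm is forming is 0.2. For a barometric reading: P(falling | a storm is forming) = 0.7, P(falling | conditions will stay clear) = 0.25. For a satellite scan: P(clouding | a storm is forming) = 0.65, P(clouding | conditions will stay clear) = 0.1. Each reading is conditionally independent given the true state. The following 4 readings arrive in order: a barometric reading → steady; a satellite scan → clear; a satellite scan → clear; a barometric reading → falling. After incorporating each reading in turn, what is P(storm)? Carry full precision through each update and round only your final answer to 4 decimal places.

After a barometric reading='steady': P(storm) = 0.3·0.2000 / (0.3·0.2000 + 0.75·0.8000) ≈ 0.0909
After a satellite scan='clear': P(storm) = 0.35·0.0909 / (0.35·0.0909 + 0.9·0.9091) ≈ 0.0374
After a satellite scan='clear': P(storm) = 0.35·0.0374 / (0.35·0.0374 + 0.9·0.9626) ≈ 0.0149
After a barometric reading='falling': P(storm) = 0.7·0.0149 / (0.7·0.0149 + 0.25·0.9851) ≈ 0.0406

0.0406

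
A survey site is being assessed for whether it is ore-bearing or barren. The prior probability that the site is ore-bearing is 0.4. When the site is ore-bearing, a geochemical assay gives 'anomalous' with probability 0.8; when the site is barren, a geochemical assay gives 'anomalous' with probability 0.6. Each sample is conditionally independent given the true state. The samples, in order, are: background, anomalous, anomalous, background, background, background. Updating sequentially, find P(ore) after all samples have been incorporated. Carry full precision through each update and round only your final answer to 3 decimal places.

After 'background': P(ore) = 0.2·0.4000 / (0.2·0.4000 + 0.4·0.6000) ≈ 0.2500
After 'anomalous': P(ore) = 0.8·0.2500 / (0.8·0.2500 + 0.6·0.7500) ≈ 0.3077
After 'anomalous': P(ore) = 0.8·0.3077 / (0.8·0.3077 + 0.6·0.6923) ≈ 0.3721
After 'background': P(ore) = 0.2·0.3721 / (0.2·0.3721 + 0.4·0.6279) ≈ 0.2286
After 'background': P(ore) = 0.2·0.2286 / (0.2·0.2286 + 0.4·0.7714) ≈ 0.1290
After 'background': P(ore) = 0.2·0.1290 / (0.2·0.1290 + 0.4·0.8710) ≈ 0.0690

0.069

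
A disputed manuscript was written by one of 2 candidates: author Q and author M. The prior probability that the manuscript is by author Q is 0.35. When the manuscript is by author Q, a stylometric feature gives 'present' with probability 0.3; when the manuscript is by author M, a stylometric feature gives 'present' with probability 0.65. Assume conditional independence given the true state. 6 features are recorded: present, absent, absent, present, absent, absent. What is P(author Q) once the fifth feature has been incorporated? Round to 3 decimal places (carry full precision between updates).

0.479

After 'present': P(author Q) = 0.3·0.3500 / (0.3·0.3500 + 0.65·0.6500) ≈ 0.1991
After 'absent': P(author Q) = 0.7·0.1991 / (0.7·0.1991 + 0.35·0.8009) ≈ 0.3320
After 'absent': P(author Q) = 0.7·0.3320 / (0.7·0.3320 + 0.35·0.6680) ≈ 0.4985
After 'present': P(author Q) = 0.3·0.4985 / (0.3·0.4985 + 0.65·0.5015) ≈ 0.3145
After 'absent': P(author Q) = 0.7·0.3145 / (0.7·0.3145 + 0.35·0.6855) ≈ 0.4785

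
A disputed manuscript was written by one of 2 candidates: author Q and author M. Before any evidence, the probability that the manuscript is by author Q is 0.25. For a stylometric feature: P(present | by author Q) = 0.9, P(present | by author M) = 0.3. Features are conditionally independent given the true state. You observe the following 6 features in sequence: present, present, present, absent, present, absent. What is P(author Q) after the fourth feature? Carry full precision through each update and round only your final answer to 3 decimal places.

0.563

After 'present': P(author Q) = 0.9·0.2500 / (0.9·0.2500 + 0.3·0.7500) ≈ 0.5000
After 'present': P(author Q) = 0.9·0.5000 / (0.9·0.5000 + 0.3·0.5000) ≈ 0.7500
After 'present': P(author Q) = 0.9·0.7500 / (0.9·0.7500 + 0.3·0.2500) ≈ 0.9000
After 'absent': P(author Q) = 0.1·0.9000 / (0.1·0.9000 + 0.7·0.1000) ≈ 0.5625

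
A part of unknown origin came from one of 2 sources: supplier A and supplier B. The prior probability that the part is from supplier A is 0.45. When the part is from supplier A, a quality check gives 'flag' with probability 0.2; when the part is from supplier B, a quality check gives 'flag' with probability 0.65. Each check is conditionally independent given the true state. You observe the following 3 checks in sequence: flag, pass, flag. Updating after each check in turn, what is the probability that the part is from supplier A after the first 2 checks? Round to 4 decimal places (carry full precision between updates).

0.3653

After 'flag': P(supplier A) = 0.2·0.4500 / (0.2·0.4500 + 0.65·0.5500) ≈ 0.2011
After 'pass': P(supplier A) = 0.8·0.2011 / (0.8·0.2011 + 0.35·0.7989) ≈ 0.3653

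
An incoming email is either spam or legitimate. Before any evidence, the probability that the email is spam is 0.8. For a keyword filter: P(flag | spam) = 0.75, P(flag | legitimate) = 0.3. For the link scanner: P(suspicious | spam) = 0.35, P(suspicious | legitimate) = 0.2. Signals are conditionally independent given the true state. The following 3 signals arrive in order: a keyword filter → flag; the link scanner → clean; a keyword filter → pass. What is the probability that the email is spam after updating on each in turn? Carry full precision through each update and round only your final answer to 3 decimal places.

0.744

Each posterior becomes the prior for the next update.
After a keyword filter='flag': P(spam) = 0.75·0.8000 / (0.75·0.8000 + 0.3·0.2000) ≈ 0.9091
After the link scanner='clean': P(spam) = 0.65·0.9091 / (0.65·0.9091 + 0.8·0.0909) ≈ 0.8904
After a keyword filter='pass': P(spam) = 0.25·0.8904 / (0.25·0.8904 + 0.7·0.1096) ≈ 0.7437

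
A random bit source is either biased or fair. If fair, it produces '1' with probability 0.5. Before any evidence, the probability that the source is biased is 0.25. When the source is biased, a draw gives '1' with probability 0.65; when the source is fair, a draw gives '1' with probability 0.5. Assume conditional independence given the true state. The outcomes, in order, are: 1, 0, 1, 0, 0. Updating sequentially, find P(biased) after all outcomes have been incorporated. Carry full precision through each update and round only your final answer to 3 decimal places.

0.162

Each posterior becomes the prior for the next update.
After '1': P(biased) = 0.65·0.2500 / (0.65·0.2500 + 0.5·0.7500) ≈ 0.3023
After '0': P(biased) = 0.35·0.3023 / (0.35·0.3023 + 0.5·0.6977) ≈ 0.2327
After '1': P(biased) = 0.65·0.2327 / (0.65·0.2327 + 0.5·0.7673) ≈ 0.2828
After '0': P(biased) = 0.35·0.2828 / (0.35·0.2828 + 0.5·0.7172) ≈ 0.2163
After '0': P(biased) = 0.35·0.2163 / (0.35·0.2163 + 0.5·0.7837) ≈ 0.1619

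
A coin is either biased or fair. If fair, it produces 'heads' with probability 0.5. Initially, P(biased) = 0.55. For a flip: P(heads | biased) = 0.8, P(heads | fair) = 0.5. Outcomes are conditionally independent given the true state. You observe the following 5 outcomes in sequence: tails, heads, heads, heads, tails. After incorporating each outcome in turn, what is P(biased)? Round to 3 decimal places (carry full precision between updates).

Apply Bayes' rule sequentially, carrying P(biased) forward.
After 'tails': P(biased) = 0.2·0.5500 / (0.2·0.5500 + 0.5·0.4500) ≈ 0.3284
After 'heads': P(biased) = 0.8·0.3284 / (0.8·0.3284 + 0.5·0.6716) ≈ 0.4389
After 'heads': P(biased) = 0.8·0.4389 / (0.8·0.4389 + 0.5·0.5611) ≈ 0.5559
After 'heads': P(biased) = 0.8·0.5559 / (0.8·0.5559 + 0.5·0.4441) ≈ 0.6669
After 'tails': P(biased) = 0.2·0.6669 / (0.2·0.6669 + 0.5·0.3331) ≈ 0.4448

0.445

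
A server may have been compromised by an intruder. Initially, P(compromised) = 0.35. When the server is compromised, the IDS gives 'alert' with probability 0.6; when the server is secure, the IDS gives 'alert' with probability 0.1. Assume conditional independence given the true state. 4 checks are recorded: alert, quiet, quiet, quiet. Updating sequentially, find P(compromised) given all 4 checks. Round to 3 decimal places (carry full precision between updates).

0.221

Apply Bayes' rule sequentially, carrying P(compromised) forward.
After 'alert': P(compromised) = 0.6·0.3500 / (0.6·0.3500 + 0.1·0.6500) ≈ 0.7636
After 'quiet': P(compromised) = 0.4·0.7636 / (0.4·0.7636 + 0.9·0.2364) ≈ 0.5895
After 'quiet': P(compromised) = 0.4·0.5895 / (0.4·0.5895 + 0.9·0.4105) ≈ 0.3896
After 'quiet': P(compromised) = 0.4·0.3896 / (0.4·0.3896 + 0.9·0.6104) ≈ 0.2210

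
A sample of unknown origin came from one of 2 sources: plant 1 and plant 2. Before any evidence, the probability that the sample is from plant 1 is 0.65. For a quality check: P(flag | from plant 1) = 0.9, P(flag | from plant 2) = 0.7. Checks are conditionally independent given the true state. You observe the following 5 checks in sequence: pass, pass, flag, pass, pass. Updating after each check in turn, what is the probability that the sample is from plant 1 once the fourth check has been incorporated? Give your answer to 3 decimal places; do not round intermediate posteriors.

After 'pass': P(plant 1) = 0.1·0.6500 / (0.1·0.6500 + 0.3·0.3500) ≈ 0.3824
After 'pass': P(plant 1) = 0.1·0.3824 / (0.1·0.3824 + 0.3·0.6176) ≈ 0.1711
After 'flag': P(plant 1) = 0.9·0.1711 / (0.9·0.1711 + 0.7·0.8289) ≈ 0.2097
After 'pass': P(plant 1) = 0.1·0.2097 / (0.1·0.2097 + 0.3·0.7903) ≈ 0.0813

0.081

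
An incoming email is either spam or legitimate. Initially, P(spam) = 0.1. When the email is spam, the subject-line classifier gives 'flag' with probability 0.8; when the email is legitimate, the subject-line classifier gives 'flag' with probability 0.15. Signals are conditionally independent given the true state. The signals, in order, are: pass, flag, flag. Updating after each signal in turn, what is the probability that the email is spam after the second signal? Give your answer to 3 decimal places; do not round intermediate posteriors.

0.122

After 'pass': P(spam) = 0.2·0.1000 / (0.2·0.1000 + 0.85·0.9000) ≈ 0.0255
After 'flag': P(spam) = 0.8·0.0255 / (0.8·0.0255 + 0.15·0.9745) ≈ 0.1224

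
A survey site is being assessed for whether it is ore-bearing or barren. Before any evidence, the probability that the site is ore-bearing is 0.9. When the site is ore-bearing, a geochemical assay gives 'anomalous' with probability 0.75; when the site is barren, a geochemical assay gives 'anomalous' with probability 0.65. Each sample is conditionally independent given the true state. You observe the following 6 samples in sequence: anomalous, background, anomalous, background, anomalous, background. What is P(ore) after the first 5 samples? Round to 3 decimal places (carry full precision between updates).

0.876

After 'anomalous': P(ore) = 0.75·0.9000 / (0.75·0.9000 + 0.65·0.1000) ≈ 0.9122
After 'background': P(ore) = 0.25·0.9122 / (0.25·0.9122 + 0.35·0.0878) ≈ 0.8812
After 'anomalous': P(ore) = 0.75·0.8812 / (0.75·0.8812 + 0.65·0.1188) ≈ 0.8954
After 'background': P(ore) = 0.25·0.8954 / (0.25·0.8954 + 0.35·0.1046) ≈ 0.8594
After 'anomalous': P(ore) = 0.75·0.8594 / (0.75·0.8594 + 0.65·0.1406) ≈ 0.8758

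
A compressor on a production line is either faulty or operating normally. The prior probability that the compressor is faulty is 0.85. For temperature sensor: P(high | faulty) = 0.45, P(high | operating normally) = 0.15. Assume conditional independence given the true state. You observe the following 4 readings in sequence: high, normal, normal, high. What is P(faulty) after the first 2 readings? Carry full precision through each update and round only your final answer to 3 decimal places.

0.917

Apply Bayes' rule sequentially, carrying P(faulty) forward.
After 'high': P(faulty) = 0.45·0.8500 / (0.45·0.8500 + 0.15·0.1500) ≈ 0.9444
After 'normal': P(faulty) = 0.55·0.9444 / (0.55·0.9444 + 0.85·0.0556) ≈ 0.9167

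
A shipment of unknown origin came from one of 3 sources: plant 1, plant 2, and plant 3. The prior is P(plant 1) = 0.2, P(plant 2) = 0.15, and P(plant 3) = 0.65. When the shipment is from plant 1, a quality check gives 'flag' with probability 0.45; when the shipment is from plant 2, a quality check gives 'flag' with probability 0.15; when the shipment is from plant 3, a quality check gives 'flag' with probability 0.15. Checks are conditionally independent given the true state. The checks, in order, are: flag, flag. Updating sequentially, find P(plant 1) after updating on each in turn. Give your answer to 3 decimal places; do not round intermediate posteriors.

Apply Bayes' rule sequentially, carrying P(plant 1) forward.
After 'flag': normaliser = 0.45·0.2000 + 0.15·0.1500 + 0.15·0.6500; P(plant 1) ≈ 0.4286, P(plant 2) ≈ 0.1071, P(plant 3) ≈ 0.4643
After 'flag': normaliser = 0.45·0.4286 + 0.15·0.1071 + 0.15·0.4643; P(plant 1) ≈ 0.6923, P(plant 2) ≈ 0.0577, P(plant 3) ≈ 0.2500

0.692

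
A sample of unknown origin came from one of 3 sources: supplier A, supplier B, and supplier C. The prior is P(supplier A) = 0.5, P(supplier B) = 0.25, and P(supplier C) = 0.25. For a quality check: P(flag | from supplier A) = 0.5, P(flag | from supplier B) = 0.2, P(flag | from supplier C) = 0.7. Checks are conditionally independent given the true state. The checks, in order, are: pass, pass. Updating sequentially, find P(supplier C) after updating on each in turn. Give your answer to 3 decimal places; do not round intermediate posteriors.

After 'pass': normaliser = 0.5·0.5000 + 0.8·0.2500 + 0.3·0.2500; P(supplier A) ≈ 0.4762, P(supplier B) ≈ 0.3810, P(supplier C) ≈ 0.1429
After 'pass': normaliser = 0.5·0.4762 + 0.8·0.3810 + 0.3·0.1429; P(supplier A) ≈ 0.4065, P(supplier B) ≈ 0.5203, P(supplier C) ≈ 0.0732

0.073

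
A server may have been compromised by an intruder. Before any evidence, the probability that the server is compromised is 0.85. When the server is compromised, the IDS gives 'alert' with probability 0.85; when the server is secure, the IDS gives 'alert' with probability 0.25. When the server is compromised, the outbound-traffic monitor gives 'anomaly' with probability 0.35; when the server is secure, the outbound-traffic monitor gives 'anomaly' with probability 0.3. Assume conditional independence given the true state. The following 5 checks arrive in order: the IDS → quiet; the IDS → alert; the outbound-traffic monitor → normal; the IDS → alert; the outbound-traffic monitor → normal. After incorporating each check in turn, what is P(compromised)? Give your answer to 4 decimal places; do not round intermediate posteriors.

After the IDS='quiet': P(compromised) = 0.15·0.8500 / (0.15·0.8500 + 0.75·0.1500) ≈ 0.5312
After the IDS='alert': P(compromised) = 0.85·0.5312 / (0.85·0.5312 + 0.25·0.4688) ≈ 0.7940
After the outbound-traffic monitor='normal': P(compromised) = 0.65·0.7940 / (0.65·0.7940 + 0.7·0.2060) ≈ 0.7816
After the IDS='alert': P(compromised) = 0.85·0.7816 / (0.85·0.7816 + 0.25·0.2184) ≈ 0.9240
After the outbound-traffic monitor='normal': P(compromised) = 0.65·0.9240 / (0.65·0.9240 + 0.7·0.0760) ≈ 0.9187

0.9187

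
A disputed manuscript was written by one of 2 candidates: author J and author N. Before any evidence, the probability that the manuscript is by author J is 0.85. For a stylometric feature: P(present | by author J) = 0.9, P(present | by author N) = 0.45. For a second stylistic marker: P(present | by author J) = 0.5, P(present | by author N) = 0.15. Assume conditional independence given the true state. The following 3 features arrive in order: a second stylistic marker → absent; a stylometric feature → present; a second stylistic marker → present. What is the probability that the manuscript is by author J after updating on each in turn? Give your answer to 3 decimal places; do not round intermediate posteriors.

0.957

After a second stylistic marker='absent': P(author J) = 0.5·0.8500 / (0.5·0.8500 + 0.85·0.1500) ≈ 0.7692
After a stylometric feature='present': P(author J) = 0.9·0.7692 / (0.9·0.7692 + 0.45·0.2308) ≈ 0.8696
After a second stylistic marker='present': P(author J) = 0.5·0.8696 / (0.5·0.8696 + 0.15·0.1304) ≈ 0.9569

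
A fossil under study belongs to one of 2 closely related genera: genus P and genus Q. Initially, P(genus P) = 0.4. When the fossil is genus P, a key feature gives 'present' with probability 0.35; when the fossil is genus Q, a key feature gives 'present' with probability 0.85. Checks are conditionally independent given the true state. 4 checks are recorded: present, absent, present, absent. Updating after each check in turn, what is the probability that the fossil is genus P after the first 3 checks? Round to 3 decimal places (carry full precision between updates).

After 'present': P(genus P) = 0.35·0.4000 / (0.35·0.4000 + 0.85·0.6000) ≈ 0.2154
After 'absent': P(genus P) = 0.65·0.2154 / (0.65·0.2154 + 0.15·0.7846) ≈ 0.5433
After 'present': P(genus P) = 0.35·0.5433 / (0.35·0.5433 + 0.85·0.4567) ≈ 0.3288

0.329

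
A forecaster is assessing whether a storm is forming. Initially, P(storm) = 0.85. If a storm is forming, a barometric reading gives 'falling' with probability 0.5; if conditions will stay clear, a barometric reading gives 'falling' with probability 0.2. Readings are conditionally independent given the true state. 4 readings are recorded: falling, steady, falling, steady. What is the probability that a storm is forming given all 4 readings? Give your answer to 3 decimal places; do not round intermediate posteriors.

0.933

After 'falling': P(storm) = 0.5·0.8500 / (0.5·0.8500 + 0.2·0.1500) ≈ 0.9341
After 'steady': P(storm) = 0.5·0.9341 / (0.5·0.9341 + 0.8·0.0659) ≈ 0.8985
After 'falling': P(storm) = 0.5·0.8985 / (0.5·0.8985 + 0.2·0.1015) ≈ 0.9568
After 'steady': P(storm) = 0.5·0.9568 / (0.5·0.9568 + 0.8·0.0432) ≈ 0.9326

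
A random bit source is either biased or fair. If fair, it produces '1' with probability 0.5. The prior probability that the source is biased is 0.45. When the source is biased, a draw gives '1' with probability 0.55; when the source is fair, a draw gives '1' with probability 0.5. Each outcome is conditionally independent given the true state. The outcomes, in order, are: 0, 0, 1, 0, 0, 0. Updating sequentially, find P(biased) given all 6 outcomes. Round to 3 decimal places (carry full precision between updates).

After '0': P(biased) = 0.45·0.4500 / (0.45·0.4500 + 0.5·0.5500) ≈ 0.4241
After '0': P(biased) = 0.45·0.4241 / (0.45·0.4241 + 0.5·0.5759) ≈ 0.3986
After '1': P(biased) = 0.55·0.3986 / (0.55·0.3986 + 0.5·0.6014) ≈ 0.4216
After '0': P(biased) = 0.45·0.4216 / (0.45·0.4216 + 0.5·0.5784) ≈ 0.3962
After '0': P(biased) = 0.45·0.3962 / (0.45·0.3962 + 0.5·0.6038) ≈ 0.3713
After '0': P(biased) = 0.45·0.3713 / (0.45·0.3713 + 0.5·0.6287) ≈ 0.3470

0.347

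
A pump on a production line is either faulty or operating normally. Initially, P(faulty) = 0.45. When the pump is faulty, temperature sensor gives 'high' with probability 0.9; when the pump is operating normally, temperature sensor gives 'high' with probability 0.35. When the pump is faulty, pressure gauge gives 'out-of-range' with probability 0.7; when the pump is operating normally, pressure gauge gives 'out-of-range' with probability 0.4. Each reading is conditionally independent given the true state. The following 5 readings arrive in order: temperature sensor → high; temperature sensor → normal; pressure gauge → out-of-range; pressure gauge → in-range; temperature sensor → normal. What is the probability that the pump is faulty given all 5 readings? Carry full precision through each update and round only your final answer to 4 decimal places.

0.0418

After temperature sensor='high': P(faulty) = 0.9·0.4500 / (0.9·0.4500 + 0.35·0.5500) ≈ 0.6778
After temperature sensor='normal': P(faulty) = 0.1·0.6778 / (0.1·0.6778 + 0.65·0.3222) ≈ 0.2445
After pressure gauge='out-of-range': P(faulty) = 0.7·0.2445 / (0.7·0.2445 + 0.4·0.7555) ≈ 0.3616
After pressure gauge='in-range': P(faulty) = 0.3·0.3616 / (0.3·0.3616 + 0.6·0.6384) ≈ 0.2207
After temperature sensor='normal': P(faulty) = 0.1·0.2207 / (0.1·0.2207 + 0.65·0.7793) ≈ 0.0418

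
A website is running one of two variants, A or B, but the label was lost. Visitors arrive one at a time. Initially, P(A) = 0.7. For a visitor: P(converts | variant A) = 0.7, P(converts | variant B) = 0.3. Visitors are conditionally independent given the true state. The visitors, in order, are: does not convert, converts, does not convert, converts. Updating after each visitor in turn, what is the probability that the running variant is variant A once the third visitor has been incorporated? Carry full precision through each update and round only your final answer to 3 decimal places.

0.500

After 'does not convert': P(A) = 0.3·0.7000 / (0.3·0.7000 + 0.7·0.3000) ≈ 0.5000
After 'converts': P(A) = 0.7·0.5000 / (0.7·0.5000 + 0.3·0.5000) ≈ 0.7000
After 'does not convert': P(A) = 0.3·0.7000 / (0.3·0.7000 + 0.7·0.3000) ≈ 0.5000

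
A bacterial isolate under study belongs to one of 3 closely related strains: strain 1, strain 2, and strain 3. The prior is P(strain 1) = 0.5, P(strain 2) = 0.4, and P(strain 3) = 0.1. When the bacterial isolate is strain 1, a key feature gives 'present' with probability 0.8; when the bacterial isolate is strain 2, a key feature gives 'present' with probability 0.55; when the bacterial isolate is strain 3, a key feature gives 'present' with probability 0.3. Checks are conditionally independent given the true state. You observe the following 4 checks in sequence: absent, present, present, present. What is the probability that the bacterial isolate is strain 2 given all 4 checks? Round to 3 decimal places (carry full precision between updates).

After 'absent': normaliser = 0.2·0.5000 + 0.45·0.4000 + 0.7·0.1000; P(strain 1) ≈ 0.2857, P(strain 2) ≈ 0.5143, P(strain 3) ≈ 0.2000
After 'present': normaliser = 0.8·0.2857 + 0.55·0.5143 + 0.3·0.2000; P(strain 1) ≈ 0.4000, P(strain 2) ≈ 0.4950, P(strain 3) ≈ 0.1050
After 'present': normaliser = 0.8·0.4000 + 0.55·0.4950 + 0.3·0.1050; P(strain 1) ≈ 0.5130, P(strain 2) ≈ 0.4365, P(strain 3) ≈ 0.0505
After 'present': normaliser = 0.8·0.5130 + 0.55·0.4365 + 0.3·0.0505; P(strain 1) ≈ 0.6166, P(strain 2) ≈ 0.3607, P(strain 3) ≈ 0.0228

0.361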